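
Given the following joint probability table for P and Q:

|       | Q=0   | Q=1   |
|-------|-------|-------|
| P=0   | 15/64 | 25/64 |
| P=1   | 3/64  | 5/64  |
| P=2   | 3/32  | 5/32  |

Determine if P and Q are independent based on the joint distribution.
Marginal P(P) (row sums):
  P(P=0) = 15/64 + 25/64 = 5/8
  P(P=1) = 3/64 + 5/64 = 1/8
  P(P=2) = 3/32 + 5/32 = 1/4
Marginal P(Q) (column sums):
  P(Q=0) = 15/64 + 3/64 + 3/32 = 3/8
  P(Q=1) = 25/64 + 5/64 + 5/32 = 5/8

P and Q are independent iff P(P=i,Q=j) = P(P=i)·P(Q=j) for every cell.
  P(P=0)·P(Q=0) = 5/8 × 3/8 = 15/64 = P(P=0,Q=0) ✓
  P(P=0)·P(Q=1) = 5/8 × 5/8 = 25/64 = P(P=0,Q=1) ✓
  P(P=1)·P(Q=0) = 1/8 × 3/8 = 3/64 = P(P=1,Q=0) ✓
  P(P=1)·P(Q=1) = 1/8 × 5/8 = 5/64 = P(P=1,Q=1) ✓
  P(P=2)·P(Q=0) = 1/4 × 3/8 = 3/32 = P(P=2,Q=0) ✓
  P(P=2)·P(Q=1) = 1/4 × 5/8 = 5/32 = P(P=2,Q=1) ✓

Yes, P and Q are independent: every cell factors, so I(P;Q) = 0 bits.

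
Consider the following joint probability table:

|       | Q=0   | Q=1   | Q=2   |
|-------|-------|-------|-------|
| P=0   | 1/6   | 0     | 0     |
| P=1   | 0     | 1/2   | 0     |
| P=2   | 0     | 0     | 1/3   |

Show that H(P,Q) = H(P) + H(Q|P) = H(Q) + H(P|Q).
Marginal P(P) (row sums):
  P(P=0) = 1/6 + 0 + 0 = 1/6
  P(P=1) = 0 + 1/2 + 0 = 1/2
  P(P=2) = 0 + 0 + 1/3 = 1/3
Marginal P(Q) (column sums):
  P(Q=0) = 1/6 + 0 + 0 = 1/6
  P(Q=1) = 0 + 1/2 + 0 = 1/2
  P(Q=2) = 0 + 0 + 1/3 = 1/3

Decomposition 1: H(P) + H(Q|P)
H(P) = -[(1/6)·log₂(1/6) + (1/2)·log₂(1/2) + (1/3)·log₂(1/3)]
  = 0.4308 + 0.5000 + 0.5283
  = 1.4591 bits
H(Q|P) = -Σ P(P,Q)·log₂ P(Q|P), where P(Q|P) = P(P,Q) / P(P)
  (cells with P(P,Q) = 0 contribute 0)
  (P=0,Q=0): P(Q|P) = (1/6)/(1/6) = 1;  -(1/6)·log₂(1) = 0.0000
  (P=1,Q=1): P(Q|P) = (1/2)/(1/2) = 1;  -(1/2)·log₂(1) = 0.0000
  (P=2,Q=2): P(Q|P) = (1/3)/(1/3) = 1;  -(1/3)·log₂(1) = 0.0000
H(Q|P) = 0.0000 + 0.0000 + 0.0000
  = 0.0000 bits
H(P) + H(Q|P) = 1.4591 + 0.0000 = 1.4591 bits

Decomposition 2: H(Q) + H(P|Q)
H(Q) = -[(1/6)·log₂(1/6) + (1/2)·log₂(1/2) + (1/3)·log₂(1/3)]
  = 0.4308 + 0.5000 + 0.5283
  = 1.4591 bits
H(P|Q) = -Σ P(P,Q)·log₂ P(P|Q), where P(P|Q) = P(P,Q) / P(Q)
  (cells with P(P,Q) = 0 contribute 0)
  (P=0,Q=0): P(P|Q) = (1/6)/(1/6) = 1;  -(1/6)·log₂(1) = 0.0000
  (P=1,Q=1): P(P|Q) = (1/2)/(1/2) = 1;  -(1/2)·log₂(1) = 0.0000
  (P=2,Q=2): P(P|Q) = (1/3)/(1/3) = 1;  -(1/3)·log₂(1) = 0.0000
H(P|Q) = 0.0000 + 0.0000 + 0.0000
  = 0.0000 bits
H(Q) + H(P|Q) = 1.4591 + 0.0000 = 1.4591 bits

Direct computation of the joint entropy:
H(P,Q) = -[(1/6)·log₂(1/6) + (1/2)·log₂(1/2) + (1/3)·log₂(1/3)]
  = 0.4308 + 0.5000 + 0.5283
  = 1.4591 bits

All three agree: H(P,Q) = 1.4591 bits ✓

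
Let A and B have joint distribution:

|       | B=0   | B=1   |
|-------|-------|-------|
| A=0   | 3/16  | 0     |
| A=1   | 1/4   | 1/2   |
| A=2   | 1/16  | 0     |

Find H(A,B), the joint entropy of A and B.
H(A,B) = -Σ P(A,B) log₂ P(A,B), summed over the non-zero cells:
H(A,B) = -[(3/16)·log₂(3/16) + (1/4)·log₂(1/4) + (1/2)·log₂(1/2) + (1/16)·log₂(1/16)]
  = 0.4528 + 0.5000 + 0.5000 + 0.2500
  = 1.7028 bits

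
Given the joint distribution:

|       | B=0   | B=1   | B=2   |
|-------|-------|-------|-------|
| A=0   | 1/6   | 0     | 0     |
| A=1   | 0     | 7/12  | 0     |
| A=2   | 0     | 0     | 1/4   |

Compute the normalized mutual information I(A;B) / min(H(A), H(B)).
Marginal P(A) (row sums):
  P(A=0) = 1/6 + 0 + 0 = 1/6
  P(A=1) = 0 + 7/12 + 0 = 7/12
  P(A=2) = 0 + 0 + 1/4 = 1/4
Marginal P(B) (column sums):
  P(B=0) = 1/6 + 0 + 0 = 1/6
  P(B=1) = 0 + 7/12 + 0 = 7/12
  P(B=2) = 0 + 0 + 1/4 = 1/4

H(A) = -[(1/6)·log₂(1/6) + (7/12)·log₂(7/12) + (1/4)·log₂(1/4)]
  = 0.4308 + 0.4536 + 0.5000
  = 1.3844 bits
H(B) = -[(1/6)·log₂(1/6) + (7/12)·log₂(7/12) + (1/4)·log₂(1/4)]
  = 0.4308 + 0.4536 + 0.5000
  = 1.3844 bits
H(A,B) = -[(1/6)·log₂(1/6) + (7/12)·log₂(7/12) + (1/4)·log₂(1/4)]
  = 0.4308 + 0.4536 + 0.5000
  = 1.3844 bits

I(A;B) = H(A) + H(B) - H(A,B)
  = 1.3844 + 1.3844 - 1.3844
  = 1.3844 bits

min(H(A), H(B)) = min(1.3844, 1.3844) = 1.3844 bits
Normalized MI = 1.3844 / 1.3844 = 1.0000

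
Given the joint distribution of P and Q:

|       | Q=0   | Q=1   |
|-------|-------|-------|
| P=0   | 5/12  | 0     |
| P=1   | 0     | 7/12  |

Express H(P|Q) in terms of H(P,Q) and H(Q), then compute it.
H(P|Q) = H(P,Q) - H(Q)

Marginal P(Q) (column sums):
  P(Q=0) = 5/12 + 0 = 5/12
  P(Q=1) = 0 + 7/12 = 7/12

H(P,Q) = -[(5/12)·log₂(5/12) + (7/12)·log₂(7/12)]
  = 0.5263 + 0.4536
  = 0.9799 bits
H(Q) = -[(5/12)·log₂(5/12) + (7/12)·log₂(7/12)]
  = 0.5263 + 0.4536
  = 0.9799 bits

H(P|Q) = 0.9799 - 0.9799 = 0.0000 bits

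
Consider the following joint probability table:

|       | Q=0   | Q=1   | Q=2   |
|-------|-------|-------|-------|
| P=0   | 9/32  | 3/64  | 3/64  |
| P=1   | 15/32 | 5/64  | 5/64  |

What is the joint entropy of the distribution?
H(P,Q) = -Σ P(P,Q) log₂ P(P,Q), summed over the non-zero cells:
H(P,Q) = -[(9/32)·log₂(9/32) + (3/64)·log₂(3/64) + (3/64)·log₂(3/64) + (15/32)·log₂(15/32) + (5/64)·log₂(5/64) + (5/64)·log₂(5/64)]
  = 0.5147 + 0.2070 + 0.2070 + 0.5124 + 0.2873 + 0.2873
  = 2.0157 bits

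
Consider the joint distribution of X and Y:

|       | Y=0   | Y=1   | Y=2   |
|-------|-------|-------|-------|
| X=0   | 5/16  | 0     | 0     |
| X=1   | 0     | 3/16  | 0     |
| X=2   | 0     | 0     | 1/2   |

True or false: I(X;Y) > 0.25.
Marginal P(X) (row sums):
  P(X=0) = 5/16 + 0 + 0 = 5/16
  P(X=1) = 0 + 3/16 + 0 = 3/16
  P(X=2) = 0 + 0 + 1/2 = 1/2
Marginal P(Y) (column sums):
  P(Y=0) = 5/16 + 0 + 0 = 5/16
  P(Y=1) = 0 + 3/16 + 0 = 3/16
  P(Y=2) = 0 + 0 + 1/2 = 1/2

H(X) = -[(5/16)·log₂(5/16) + (3/16)·log₂(3/16) + (1/2)·log₂(1/2)]
  = 0.5244 + 0.4528 + 0.5000
  = 1.4772 bits
H(Y) = -[(5/16)·log₂(5/16) + (3/16)·log₂(3/16) + (1/2)·log₂(1/2)]
  = 0.5244 + 0.4528 + 0.5000
  = 1.4772 bits
H(X,Y) = -[(5/16)·log₂(5/16) + (3/16)·log₂(3/16) + (1/2)·log₂(1/2)]
  = 0.5244 + 0.4528 + 0.5000
  = 1.4772 bits

I(X;Y) = H(X) + H(Y) - H(X,Y)
  = 1.4772 + 1.4772 - 1.4772
  = 1.4772 bits

True. I(X;Y) = 1.4772 bits, which is > 0.25 bits.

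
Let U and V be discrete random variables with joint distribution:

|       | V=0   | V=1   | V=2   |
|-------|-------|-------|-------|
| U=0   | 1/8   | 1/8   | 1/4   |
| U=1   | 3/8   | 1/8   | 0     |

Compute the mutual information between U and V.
Marginal P(U) (row sums):
  P(U=0) = 1/8 + 1/8 + 1/4 = 1/2
  P(U=1) = 3/8 + 1/8 + 0 = 1/2
Marginal P(V) (column sums):
  P(V=0) = 1/8 + 3/8 = 1/2
  P(V=1) = 1/8 + 1/8 = 1/4
  P(V=2) = 1/4 + 0 = 1/4

H(U) = -[(1/2)·log₂(1/2) + (1/2)·log₂(1/2)]
  = 0.5000 + 0.5000
  = 1.0000 bits
H(V) = -[(1/2)·log₂(1/2) + (1/4)·log₂(1/4) + (1/4)·log₂(1/4)]
  = 0.5000 + 0.5000 + 0.5000
  = 1.5000 bits
H(U,V) = -[(1/8)·log₂(1/8) + (1/8)·log₂(1/8) + (1/4)·log₂(1/4) + (3/8)·log₂(3/8) + (1/8)·log₂(1/8)]
  = 0.3750 + 0.3750 + 0.5000 + 0.5306 + 0.3750
  = 2.1556 bits

I(U;V) = H(U) + H(V) - H(U,V)
  = 1.0000 + 1.5000 - 2.1556
  = 0.3444 bits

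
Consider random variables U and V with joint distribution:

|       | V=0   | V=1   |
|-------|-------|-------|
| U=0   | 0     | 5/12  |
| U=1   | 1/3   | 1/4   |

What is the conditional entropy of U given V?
Marginal P(V) (column sums):
  P(V=0) = 0 + 1/3 = 1/3
  P(V=1) = 5/12 + 1/4 = 2/3

H(U|V) = -Σ P(U,V)·log₂ P(U|V), where P(U|V) = P(U,V) / P(V)
  (cells with P(U,V) = 0 contribute 0)
  (U=0,V=1): P(U|V) = (5/12)/(2/3) = 5/8;  -(5/12)·log₂(5/8) = 0.2825
  (U=1,V=0): P(U|V) = (1/3)/(1/3) = 1;  -(1/3)·log₂(1) = 0.0000
  (U=1,V=1): P(U|V) = (1/4)/(2/3) = 3/8;  -(1/4)·log₂(3/8) = 0.3538
H(U|V) = 0.2825 + 0.0000 + 0.3538
  = 0.6363 bits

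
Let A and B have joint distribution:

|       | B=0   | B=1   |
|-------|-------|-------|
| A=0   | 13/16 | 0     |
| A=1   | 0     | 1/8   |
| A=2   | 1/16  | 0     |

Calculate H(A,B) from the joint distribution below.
H(A,B) = -Σ P(A,B) log₂ P(A,B), summed over the non-zero cells:
H(A,B) = -[(13/16)·log₂(13/16) + (1/8)·log₂(1/8) + (1/16)·log₂(1/16)]
  = 0.2434 + 0.3750 + 0.2500
  = 0.8684 bits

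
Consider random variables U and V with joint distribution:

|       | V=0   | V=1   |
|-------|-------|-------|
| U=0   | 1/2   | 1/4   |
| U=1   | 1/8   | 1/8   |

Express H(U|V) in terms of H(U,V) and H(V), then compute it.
H(U|V) = H(U,V) - H(V)

Marginal P(V) (column sums):
  P(V=0) = 1/2 + 1/8 = 5/8
  P(V=1) = 1/4 + 1/8 = 3/8

H(U,V) = -[(1/2)·log₂(1/2) + (1/4)·log₂(1/4) + (1/8)·log₂(1/8) + (1/8)·log₂(1/8)]
  = 0.5000 + 0.5000 + 0.3750 + 0.3750
  = 1.7500 bits
H(V) = -[(5/8)·log₂(5/8) + (3/8)·log₂(3/8)]
  = 0.4238 + 0.5306
  = 0.9544 bits

H(U|V) = 1.7500 - 0.9544 = 0.7956 bits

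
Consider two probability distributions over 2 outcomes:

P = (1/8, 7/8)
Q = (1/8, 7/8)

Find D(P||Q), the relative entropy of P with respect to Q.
D(P||Q) = Σ P(i) log₂(P(i)/Q(i))
  i=0: (1/8) × log₂((1/8)/(1/8)) = (1/8) × log₂(1) = 0.0000
  i=1: (7/8) × log₂((7/8)/(7/8)) = (7/8) × log₂(1) = 0.0000
D(P||Q) = 0.0000 + 0.0000
  = 0.0000 bits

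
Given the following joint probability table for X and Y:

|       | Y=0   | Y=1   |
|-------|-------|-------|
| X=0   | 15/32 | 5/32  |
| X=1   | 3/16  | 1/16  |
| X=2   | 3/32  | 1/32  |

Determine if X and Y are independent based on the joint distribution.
Marginal P(X) (row sums):
  P(X=0) = 15/32 + 5/32 = 5/8
  P(X=1) = 3/16 + 1/16 = 1/4
  P(X=2) = 3/32 + 1/32 = 1/8
Marginal P(Y) (column sums):
  P(Y=0) = 15/32 + 3/16 + 3/32 = 3/4
  P(Y=1) = 5/32 + 1/16 + 1/32 = 1/4

X and Y are independent iff P(X=i,Y=j) = P(X=i)·P(Y=j) for every cell.
  P(X=0)·P(Y=0) = 5/8 × 3/4 = 15/32 = P(X=0,Y=0) ✓
  P(X=0)·P(Y=1) = 5/8 × 1/4 = 5/32 = P(X=0,Y=1) ✓
  P(X=1)·P(Y=0) = 1/4 × 3/4 = 3/16 = P(X=1,Y=0) ✓
  P(X=1)·P(Y=1) = 1/4 × 1/4 = 1/16 = P(X=1,Y=1) ✓
  P(X=2)·P(Y=0) = 1/8 × 3/4 = 3/32 = P(X=2,Y=0) ✓
  P(X=2)·P(Y=1) = 1/8 × 1/4 = 1/32 = P(X=2,Y=1) ✓

Yes, X and Y are independent: every cell factors, so I(X;Y) = 0 bits.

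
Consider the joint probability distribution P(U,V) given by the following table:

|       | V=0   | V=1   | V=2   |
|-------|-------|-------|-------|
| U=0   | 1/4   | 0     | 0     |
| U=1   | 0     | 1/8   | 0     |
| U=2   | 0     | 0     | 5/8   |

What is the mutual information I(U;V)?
Marginal P(U) (row sums):
  P(U=0) = 1/4 + 0 + 0 = 1/4
  P(U=1) = 0 + 1/8 + 0 = 1/8
  P(U=2) = 0 + 0 + 5/8 = 5/8
Marginal P(V) (column sums):
  P(V=0) = 1/4 + 0 + 0 = 1/4
  P(V=1) = 0 + 1/8 + 0 = 1/8
  P(V=2) = 0 + 0 + 5/8 = 5/8

H(U) = -[(1/4)·log₂(1/4) + (1/8)·log₂(1/8) + (5/8)·log₂(5/8)]
  = 0.5000 + 0.3750 + 0.4238
  = 1.2988 bits
H(V) = -[(1/4)·log₂(1/4) + (1/8)·log₂(1/8) + (5/8)·log₂(5/8)]
  = 0.5000 + 0.3750 + 0.4238
  = 1.2988 bits
H(U,V) = -[(1/4)·log₂(1/4) + (1/8)·log₂(1/8) + (5/8)·log₂(5/8)]
  = 0.5000 + 0.3750 + 0.4238
  = 1.2988 bits

I(U;V) = H(U) + H(V) - H(U,V)
  = 1.2988 + 1.2988 - 1.2988
  = 1.2988 bits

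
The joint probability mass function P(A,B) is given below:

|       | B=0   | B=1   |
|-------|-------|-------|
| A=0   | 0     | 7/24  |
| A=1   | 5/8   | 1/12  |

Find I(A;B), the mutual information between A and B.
Marginal P(A) (row sums):
  P(A=0) = 0 + 7/24 = 7/24
  P(A=1) = 5/8 + 1/12 = 17/24
Marginal P(B) (column sums):
  P(B=0) = 0 + 5/8 = 5/8
  P(B=1) = 7/24 + 1/12 = 3/8

H(A) = -[(7/24)·log₂(7/24) + (17/24)·log₂(17/24)]
  = 0.5185 + 0.3524
  = 0.8709 bits
H(B) = -[(5/8)·log₂(5/8) + (3/8)·log₂(3/8)]
  = 0.4238 + 0.5306
  = 0.9544 bits
H(A,B) = -[(7/24)·log₂(7/24) + (5/8)·log₂(5/8) + (1/12)·log₂(1/12)]
  = 0.5185 + 0.4238 + 0.2987
  = 1.2410 bits

I(A;B) = H(A) + H(B) - H(A,B)
  = 0.8709 + 0.9544 - 1.2410
  = 0.5843 bits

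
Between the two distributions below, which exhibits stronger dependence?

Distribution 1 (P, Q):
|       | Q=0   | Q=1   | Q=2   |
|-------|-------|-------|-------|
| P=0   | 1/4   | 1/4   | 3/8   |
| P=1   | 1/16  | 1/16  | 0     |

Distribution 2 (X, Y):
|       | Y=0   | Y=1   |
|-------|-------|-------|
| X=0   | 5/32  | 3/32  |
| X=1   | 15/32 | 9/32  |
Distribution 1 (P, Q):
Marginal P(P) (row sums):
  P(P=0) = 1/4 + 1/4 + 3/8 = 7/8
  P(P=1) = 1/16 + 1/16 + 0 = 1/8
Marginal P(Q) (column sums):
  P(Q=0) = 1/4 + 1/16 = 5/16
  P(Q=1) = 1/4 + 1/16 = 5/16
  P(Q=2) = 3/8 + 0 = 3/8

H(P) = -[(7/8)·log₂(7/8) + (1/8)·log₂(1/8)]
  = 0.1686 + 0.3750
  = 0.5436 bits
H(Q) = -[(5/16)·log₂(5/16) + (5/16)·log₂(5/16) + (3/8)·log₂(3/8)]
  = 0.5244 + 0.5244 + 0.5306
  = 1.5794 bits
H(P,Q) = -[(1/4)·log₂(1/4) + (1/4)·log₂(1/4) + (3/8)·log₂(3/8) + (1/16)·log₂(1/16) + (1/16)·log₂(1/16)]
  = 0.5000 + 0.5000 + 0.5306 + 0.2500 + 0.2500
  = 2.0306 bits

I(P;Q) = H(P) + H(Q) - H(P,Q)
  = 0.5436 + 1.5794 - 2.0306
  = 0.0924 bits

Distribution 2 (X, Y):
Marginal P(X) (row sums):
  P(X=0) = 5/32 + 3/32 = 1/4
  P(X=1) = 15/32 + 9/32 = 3/4
Marginal P(Y) (column sums):
  P(Y=0) = 5/32 + 15/32 = 5/8
  P(Y=1) = 3/32 + 9/32 = 3/8

H(X) = -[(1/4)·log₂(1/4) + (3/4)·log₂(3/4)]
  = 0.5000 + 0.3113
  = 0.8113 bits
H(Y) = -[(5/8)·log₂(5/8) + (3/8)·log₂(3/8)]
  = 0.4238 + 0.5306
  = 0.9544 bits
H(X,Y) = -[(5/32)·log₂(5/32) + (3/32)·log₂(3/32) + (15/32)·log₂(15/32) + (9/32)·log₂(9/32)]
  = 0.4184 + 0.3202 + 0.5124 + 0.5147
  = 1.7657 bits

I(X;Y) = H(X) + H(Y) - H(X,Y)
  = 0.8113 + 0.9544 - 1.7657
  = 0.0000 bits

I(P;Q) = 0.0924 bits > I(X;Y) = 0.0000 bits, so (P, Q) has the higher mutual information (stronger dependence).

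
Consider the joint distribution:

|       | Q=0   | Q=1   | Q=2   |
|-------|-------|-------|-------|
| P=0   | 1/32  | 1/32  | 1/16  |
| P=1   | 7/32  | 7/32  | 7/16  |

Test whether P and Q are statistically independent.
Marginal P(P) (row sums):
  P(P=0) = 1/32 + 1/32 + 1/16 = 1/8
  P(P=1) = 7/32 + 7/32 + 7/16 = 7/8
Marginal P(Q) (column sums):
  P(Q=0) = 1/32 + 7/32 = 1/4
  P(Q=1) = 1/32 + 7/32 = 1/4
  P(Q=2) = 1/16 + 7/16 = 1/2

P and Q are independent iff P(P=i,Q=j) = P(P=i)·P(Q=j) for every cell.
  P(P=0)·P(Q=0) = 1/8 × 1/4 = 1/32 = P(P=0,Q=0) ✓
  P(P=0)·P(Q=1) = 1/8 × 1/4 = 1/32 = P(P=0,Q=1) ✓
  P(P=0)·P(Q=2) = 1/8 × 1/2 = 1/16 = P(P=0,Q=2) ✓
  P(P=1)·P(Q=0) = 7/8 × 1/4 = 7/32 = P(P=1,Q=0) ✓
  P(P=1)·P(Q=1) = 7/8 × 1/4 = 7/32 = P(P=1,Q=1) ✓
  P(P=1)·P(Q=2) = 7/8 × 1/2 = 7/16 = P(P=1,Q=2) ✓

Yes, P and Q are independent: every cell factors, so I(P;Q) = 0 bits.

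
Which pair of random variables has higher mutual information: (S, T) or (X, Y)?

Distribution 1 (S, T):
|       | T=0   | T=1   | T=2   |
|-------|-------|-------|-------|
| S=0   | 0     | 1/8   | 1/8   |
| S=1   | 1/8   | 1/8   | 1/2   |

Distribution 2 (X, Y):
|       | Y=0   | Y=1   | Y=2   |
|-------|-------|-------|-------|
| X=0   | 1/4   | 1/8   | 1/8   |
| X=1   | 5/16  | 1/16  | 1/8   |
Distribution 1 (S, T):
Marginal P(S) (row sums):
  P(S=0) = 0 + 1/8 + 1/8 = 1/4
  P(S=1) = 1/8 + 1/8 + 1/2 = 3/4
Marginal P(T) (column sums):
  P(T=0) = 0 + 1/8 = 1/8
  P(T=1) = 1/8 + 1/8 = 1/4
  P(T=2) = 1/8 + 1/2 = 5/8

H(S) = -[(1/4)·log₂(1/4) + (3/4)·log₂(3/4)]
  = 0.5000 + 0.3113
  = 0.8113 bits
H(T) = -[(1/8)·log₂(1/8) + (1/4)·log₂(1/4) + (5/8)·log₂(5/8)]
  = 0.3750 + 0.5000 + 0.4238
  = 1.2988 bits
H(S,T) = -[(1/8)·log₂(1/8) + (1/8)·log₂(1/8) + (1/8)·log₂(1/8) + (1/8)·log₂(1/8) + (1/2)·log₂(1/2)]
  = 0.3750 + 0.3750 + 0.3750 + 0.3750 + 0.5000
  = 2.0000 bits

I(S;T) = H(S) + H(T) - H(S,T)
  = 0.8113 + 1.2988 - 2.0000
  = 0.1101 bits

Distribution 2 (X, Y):
Marginal P(X) (row sums):
  P(X=0) = 1/4 + 1/8 + 1/8 = 1/2
  P(X=1) = 5/16 + 1/16 + 1/8 = 1/2
Marginal P(Y) (column sums):
  P(Y=0) = 1/4 + 5/16 = 9/16
  P(Y=1) = 1/8 + 1/16 = 3/16
  P(Y=2) = 1/8 + 1/8 = 1/4

H(X) = -[(1/2)·log₂(1/2) + (1/2)·log₂(1/2)]
  = 0.5000 + 0.5000
  = 1.0000 bits
H(Y) = -[(9/16)·log₂(9/16) + (3/16)·log₂(3/16) + (1/4)·log₂(1/4)]
  = 0.4669 + 0.4528 + 0.5000
  = 1.4197 bits
H(X,Y) = -[(1/4)·log₂(1/4) + (1/8)·log₂(1/8) + (1/8)·log₂(1/8) + (5/16)·log₂(5/16) + (1/16)·log₂(1/16) + (1/8)·log₂(1/8)]
  = 0.5000 + 0.3750 + 0.3750 + 0.5244 + 0.2500 + 0.3750
  = 2.3994 bits

I(X;Y) = H(X) + H(Y) - H(X,Y)
  = 1.0000 + 1.4197 - 2.3994
  = 0.0203 bits

I(S;T) = 0.1101 bits > I(X;Y) = 0.0203 bits, so (S, T) has the higher mutual information (stronger dependence).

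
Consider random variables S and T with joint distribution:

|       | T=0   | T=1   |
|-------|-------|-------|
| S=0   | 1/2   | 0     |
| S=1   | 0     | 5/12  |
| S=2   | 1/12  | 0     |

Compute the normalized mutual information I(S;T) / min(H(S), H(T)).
Marginal P(S) (row sums):
  P(S=0) = 1/2 + 0 = 1/2
  P(S=1) = 0 + 5/12 = 5/12
  P(S=2) = 1/12 + 0 = 1/12
Marginal P(T) (column sums):
  P(T=0) = 1/2 + 0 + 1/12 = 7/12
  P(T=1) = 0 + 5/12 + 0 = 5/12

H(S) = -[(1/2)·log₂(1/2) + (5/12)·log₂(5/12) + (1/12)·log₂(1/12)]
  = 0.5000 + 0.5263 + 0.2987
  = 1.3250 bits
H(T) = -[(7/12)·log₂(7/12) + (5/12)·log₂(5/12)]
  = 0.4536 + 0.5263
  = 0.9799 bits
H(S,T) = -[(1/2)·log₂(1/2) + (5/12)·log₂(5/12) + (1/12)·log₂(1/12)]
  = 0.5000 + 0.5263 + 0.2987
  = 1.3250 bits

I(S;T) = H(S) + H(T) - H(S,T)
  = 1.3250 + 0.9799 - 1.3250
  = 0.9799 bits

min(H(S), H(T)) = min(1.3250, 0.9799) = 0.9799 bits
Normalized MI = 0.9799 / 0.9799 = 1.0000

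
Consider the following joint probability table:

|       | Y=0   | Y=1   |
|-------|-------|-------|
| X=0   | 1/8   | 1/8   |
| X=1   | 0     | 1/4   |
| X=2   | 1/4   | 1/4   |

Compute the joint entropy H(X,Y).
H(X,Y) = -Σ P(X,Y) log₂ P(X,Y), summed over the non-zero cells:
H(X,Y) = -[(1/8)·log₂(1/8) + (1/8)·log₂(1/8) + (1/4)·log₂(1/4) + (1/4)·log₂(1/4) + (1/4)·log₂(1/4)]
  = 0.3750 + 0.3750 + 0.5000 + 0.5000 + 0.5000
  = 2.2500 bits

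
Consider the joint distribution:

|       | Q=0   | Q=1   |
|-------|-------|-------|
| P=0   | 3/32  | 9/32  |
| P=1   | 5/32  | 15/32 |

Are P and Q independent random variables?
Marginal P(P) (row sums):
  P(P=0) = 3/32 + 9/32 = 3/8
  P(P=1) = 5/32 + 15/32 = 5/8
Marginal P(Q) (column sums):
  P(Q=0) = 3/32 + 5/32 = 1/4
  P(Q=1) = 9/32 + 15/32 = 3/4

P and Q are independent iff P(P=i,Q=j) = P(P=i)·P(Q=j) for every cell.
  P(P=0)·P(Q=0) = 3/8 × 1/4 = 3/32 = P(P=0,Q=0) ✓
  P(P=0)·P(Q=1) = 3/8 × 3/4 = 9/32 = P(P=0,Q=1) ✓
  P(P=1)·P(Q=0) = 5/8 × 1/4 = 5/32 = P(P=1,Q=0) ✓
  P(P=1)·P(Q=1) = 5/8 × 3/4 = 15/32 = P(P=1,Q=1) ✓

Yes, P and Q are independent: every cell factors, so I(P;Q) = 0 bits.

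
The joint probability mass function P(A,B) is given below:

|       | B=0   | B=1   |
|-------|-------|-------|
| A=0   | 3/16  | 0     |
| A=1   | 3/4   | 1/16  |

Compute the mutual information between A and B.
Marginal P(A) (row sums):
  P(A=0) = 3/16 + 0 = 3/16
  P(A=1) = 3/4 + 1/16 = 13/16
Marginal P(B) (column sums):
  P(B=0) = 3/16 + 3/4 = 15/16
  P(B=1) = 0 + 1/16 = 1/16

H(A) = -[(3/16)·log₂(3/16) + (13/16)·log₂(13/16)]
  = 0.4528 + 0.2434
  = 0.6962 bits
H(B) = -[(15/16)·log₂(15/16) + (1/16)·log₂(1/16)]
  = 0.0873 + 0.2500
  = 0.3373 bits
H(A,B) = -[(3/16)·log₂(3/16) + (3/4)·log₂(3/4) + (1/16)·log₂(1/16)]
  = 0.4528 + 0.3113 + 0.2500
  = 1.0141 bits

I(A;B) = H(A) + H(B) - H(A,B)
  = 0.6962 + 0.3373 - 1.0141
  = 0.0194 bits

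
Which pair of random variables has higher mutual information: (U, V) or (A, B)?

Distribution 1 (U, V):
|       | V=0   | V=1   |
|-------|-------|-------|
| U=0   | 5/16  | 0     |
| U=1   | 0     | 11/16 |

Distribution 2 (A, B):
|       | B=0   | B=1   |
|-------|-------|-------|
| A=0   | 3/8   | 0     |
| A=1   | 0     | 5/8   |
Distribution 1 (U, V):
Marginal P(U) (row sums):
  P(U=0) = 5/16 + 0 = 5/16
  P(U=1) = 0 + 11/16 = 11/16
Marginal P(V) (column sums):
  P(V=0) = 5/16 + 0 = 5/16
  P(V=1) = 0 + 11/16 = 11/16

H(U) = -[(5/16)·log₂(5/16) + (11/16)·log₂(11/16)]
  = 0.5244 + 0.3716
  = 0.8960 bits
H(V) = -[(5/16)·log₂(5/16) + (11/16)·log₂(11/16)]
  = 0.5244 + 0.3716
  = 0.8960 bits
H(U,V) = -[(5/16)·log₂(5/16) + (11/16)·log₂(11/16)]
  = 0.5244 + 0.3716
  = 0.8960 bits

I(U;V) = H(U) + H(V) - H(U,V)
  = 0.8960 + 0.8960 - 0.8960
  = 0.8960 bits

Distribution 2 (A, B):
Marginal P(A) (row sums):
  P(A=0) = 3/8 + 0 = 3/8
  P(A=1) = 0 + 5/8 = 5/8
Marginal P(B) (column sums):
  P(B=0) = 3/8 + 0 = 3/8
  P(B=1) = 0 + 5/8 = 5/8

H(A) = -[(3/8)·log₂(3/8) + (5/8)·log₂(5/8)]
  = 0.5306 + 0.4238
  = 0.9544 bits
H(B) = -[(3/8)·log₂(3/8) + (5/8)·log₂(5/8)]
  = 0.5306 + 0.4238
  = 0.9544 bits
H(A,B) = -[(3/8)·log₂(3/8) + (5/8)·log₂(5/8)]
  = 0.5306 + 0.4238
  = 0.9544 bits

I(A;B) = H(A) + H(B) - H(A,B)
  = 0.9544 + 0.9544 - 0.9544
  = 0.9544 bits

I(A;B) = 0.9544 bits > I(U;V) = 0.8960 bits, so (A, B) has the higher mutual information (stronger dependence).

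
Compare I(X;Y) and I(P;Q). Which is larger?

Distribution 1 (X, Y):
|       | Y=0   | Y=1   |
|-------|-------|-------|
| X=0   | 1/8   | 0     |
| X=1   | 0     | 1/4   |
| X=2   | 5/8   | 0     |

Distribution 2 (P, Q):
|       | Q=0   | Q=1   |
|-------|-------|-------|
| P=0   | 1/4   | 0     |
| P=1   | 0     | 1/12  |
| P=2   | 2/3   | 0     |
Distribution 1 (X, Y):
Marginal P(X) (row sums):
  P(X=0) = 1/8 + 0 = 1/8
  P(X=1) = 0 + 1/4 = 1/4
  P(X=2) = 5/8 + 0 = 5/8
Marginal P(Y) (column sums):
  P(Y=0) = 1/8 + 0 + 5/8 = 3/4
  P(Y=1) = 0 + 1/4 + 0 = 1/4

H(X) = -[(1/8)·log₂(1/8) + (1/4)·log₂(1/4) + (5/8)·log₂(5/8)]
  = 0.3750 + 0.5000 + 0.4238
  = 1.2988 bits
H(Y) = -[(3/4)·log₂(3/4) + (1/4)·log₂(1/4)]
  = 0.3113 + 0.5000
  = 0.8113 bits
H(X,Y) = -[(1/8)·log₂(1/8) + (1/4)·log₂(1/4) + (5/8)·log₂(5/8)]
  = 0.3750 + 0.5000 + 0.4238
  = 1.2988 bits

I(X;Y) = H(X) + H(Y) - H(X,Y)
  = 1.2988 + 0.8113 - 1.2988
  = 0.8113 bits

Distribution 2 (P, Q):
Marginal P(P) (row sums):
  P(P=0) = 1/4 + 0 = 1/4
  P(P=1) = 0 + 1/12 = 1/12
  P(P=2) = 2/3 + 0 = 2/3
Marginal P(Q) (column sums):
  P(Q=0) = 1/4 + 0 + 2/3 = 11/12
  P(Q=1) = 0 + 1/12 + 0 = 1/12

H(P) = -[(1/4)·log₂(1/4) + (1/12)·log₂(1/12) + (2/3)·log₂(2/3)]
  = 0.5000 + 0.2987 + 0.3900
  = 1.1887 bits
H(Q) = -[(11/12)·log₂(11/12) + (1/12)·log₂(1/12)]
  = 0.1151 + 0.2987
  = 0.4138 bits
H(P,Q) = -[(1/4)·log₂(1/4) + (1/12)·log₂(1/12) + (2/3)·log₂(2/3)]
  = 0.5000 + 0.2987 + 0.3900
  = 1.1887 bits

I(P;Q) = H(P) + H(Q) - H(P,Q)
  = 1.1887 + 0.4138 - 1.1887
  = 0.4138 bits

I(X;Y) = 0.8113 bits > I(P;Q) = 0.4138 bits, so (X, Y) has the higher mutual information (stronger dependence).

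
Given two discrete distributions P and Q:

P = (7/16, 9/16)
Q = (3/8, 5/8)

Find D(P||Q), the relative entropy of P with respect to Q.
D(P||Q) = Σ P(i) log₂(P(i)/Q(i))
  i=0: (7/16) × log₂((7/16)/(3/8)) = (7/16) × log₂(7/6) = 0.0973
  i=1: (9/16) × log₂((9/16)/(5/8)) = (9/16) × log₂(9/10) = -0.0855
D(P||Q) = 0.0973 - 0.0855
  = 0.0118 bits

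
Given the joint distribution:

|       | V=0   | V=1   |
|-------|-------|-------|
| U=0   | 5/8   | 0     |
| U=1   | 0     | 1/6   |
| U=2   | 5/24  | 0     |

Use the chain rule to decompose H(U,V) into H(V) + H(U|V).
By the chain rule: H(U,V) = H(V) + H(U|V)

Marginal P(V) (column sums):
  P(V=0) = 5/8 + 0 + 5/24 = 5/6
  P(V=1) = 0 + 1/6 + 0 = 1/6
H(V) = -[(5/6)·log₂(5/6) + (1/6)·log₂(1/6)]
  = 0.2192 + 0.4308
  = 0.6500 bits
H(U|V) = -Σ P(U,V)·log₂ P(U|V), where P(U|V) = P(U,V) / P(V)
  (cells with P(U,V) = 0 contribute 0)
  (U=0,V=0): P(U|V) = (5/8)/(5/6) = 3/4;  -(5/8)·log₂(3/4) = 0.2594
  (U=1,V=1): P(U|V) = (1/6)/(1/6) = 1;  -(1/6)·log₂(1) = 0.0000
  (U=2,V=0): P(U|V) = (5/24)/(5/6) = 1/4;  -(5/24)·log₂(1/4) = 0.4167
H(U|V) = 0.2594 + 0.0000 + 0.4167
  = 0.6761 bits

H(U,V) = H(V) + H(U|V) = 0.6500 + 0.6761 = 1.3261 bits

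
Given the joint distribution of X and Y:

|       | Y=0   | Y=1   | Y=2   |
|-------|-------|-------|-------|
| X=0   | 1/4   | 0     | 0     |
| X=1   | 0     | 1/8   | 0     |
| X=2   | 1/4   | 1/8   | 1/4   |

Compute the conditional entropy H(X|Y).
Marginal P(Y) (column sums):
  P(Y=0) = 1/4 + 0 + 1/4 = 1/2
  P(Y=1) = 0 + 1/8 + 1/8 = 1/4
  P(Y=2) = 0 + 0 + 1/4 = 1/4

H(X|Y) = -Σ P(X,Y)·log₂ P(X|Y), where P(X|Y) = P(X,Y) / P(Y)
  (cells with P(X,Y) = 0 contribute 0)
  (X=0,Y=0): P(X|Y) = (1/4)/(1/2) = 1/2;  -(1/4)·log₂(1/2) = 0.2500
  (X=1,Y=1): P(X|Y) = (1/8)/(1/4) = 1/2;  -(1/8)·log₂(1/2) = 0.1250
  (X=2,Y=0): P(X|Y) = (1/4)/(1/2) = 1/2;  -(1/4)·log₂(1/2) = 0.2500
  (X=2,Y=1): P(X|Y) = (1/8)/(1/4) = 1/2;  -(1/8)·log₂(1/2) = 0.1250
  (X=2,Y=2): P(X|Y) = (1/4)/(1/4) = 1;  -(1/4)·log₂(1) = 0.0000
H(X|Y) = 0.2500 + 0.1250 + 0.2500 + 0.1250 + 0.0000
  = 0.7500 bits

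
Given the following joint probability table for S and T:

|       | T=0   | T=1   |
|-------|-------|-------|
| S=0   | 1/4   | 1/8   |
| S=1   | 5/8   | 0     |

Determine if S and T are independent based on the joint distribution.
Marginal P(S) (row sums):
  P(S=0) = 1/4 + 1/8 = 3/8
  P(S=1) = 5/8 + 0 = 5/8
Marginal P(T) (column sums):
  P(T=0) = 1/4 + 5/8 = 7/8
  P(T=1) = 1/8 + 0 = 1/8

S and T are independent iff P(S=i,T=j) = P(S=i)·P(T=j) for every cell.
  P(S=0)·P(T=0) = 3/8 × 7/8 = 21/64, but P(S=0,T=0) = 1/4 ✗

No, S and T are not independent. Quantitatively, I(S;T) > 0:

H(S) = -[(3/8)·log₂(3/8) + (5/8)·log₂(5/8)]
  = 0.5306 + 0.4238
  = 0.9544 bits
H(T) = -[(7/8)·log₂(7/8) + (1/8)·log₂(1/8)]
  = 0.1686 + 0.3750
  = 0.5436 bits
H(S,T) = -[(1/4)·log₂(1/4) + (1/8)·log₂(1/8) + (5/8)·log₂(5/8)]
  = 0.5000 + 0.3750 + 0.4238
  = 1.2988 bits
I(S;T) = H(S) + H(T) - H(S,T) = 0.9544 + 0.5436 - 1.2988 = 0.1992 bits > 0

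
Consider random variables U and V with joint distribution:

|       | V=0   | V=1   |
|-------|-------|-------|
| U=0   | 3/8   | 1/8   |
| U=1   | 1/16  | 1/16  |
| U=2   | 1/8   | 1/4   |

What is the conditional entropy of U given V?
Marginal P(V) (column sums):
  P(V=0) = 3/8 + 1/16 + 1/8 = 9/16
  P(V=1) = 1/8 + 1/16 + 1/4 = 7/16

H(U|V) = -Σ P(U,V)·log₂ P(U|V), where P(U|V) = P(U,V) / P(V)
  (U=0,V=0): P(U|V) = (3/8)/(9/16) = 2/3;  -(3/8)·log₂(2/3) = 0.2194
  (U=0,V=1): P(U|V) = (1/8)/(7/16) = 2/7;  -(1/8)·log₂(2/7) = 0.2259
  (U=1,V=0): P(U|V) = (1/16)/(9/16) = 1/9;  -(1/16)·log₂(1/9) = 0.1981
  (U=1,V=1): P(U|V) = (1/16)/(7/16) = 1/7;  -(1/16)·log₂(1/7) = 0.1755
  (U=2,V=0): P(U|V) = (1/8)/(9/16) = 2/9;  -(1/8)·log₂(2/9) = 0.2712
  (U=2,V=1): P(U|V) = (1/4)/(7/16) = 4/7;  -(1/4)·log₂(4/7) = 0.2018
H(U|V) = 0.2194 + 0.2259 + 0.1981 + 0.1755 + 0.2712 + 0.2018
  = 1.2919 bits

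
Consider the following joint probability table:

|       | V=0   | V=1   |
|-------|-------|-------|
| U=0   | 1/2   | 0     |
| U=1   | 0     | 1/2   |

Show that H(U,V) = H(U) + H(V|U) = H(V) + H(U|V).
Marginal P(U) (row sums):
  P(U=0) = 1/2 + 0 = 1/2
  P(U=1) = 0 + 1/2 = 1/2
Marginal P(V) (column sums):
  P(V=0) = 1/2 + 0 = 1/2
  P(V=1) = 0 + 1/2 = 1/2

Decomposition 1: H(U) + H(V|U)
H(U) = -[(1/2)·log₂(1/2) + (1/2)·log₂(1/2)]
  = 0.5000 + 0.5000
  = 1.0000 bits
H(V|U) = -Σ P(U,V)·log₂ P(V|U), where P(V|U) = P(U,V) / P(U)
  (cells with P(U,V) = 0 contribute 0)
  (U=0,V=0): P(V|U) = (1/2)/(1/2) = 1;  -(1/2)·log₂(1) = 0.0000
  (U=1,V=1): P(V|U) = (1/2)/(1/2) = 1;  -(1/2)·log₂(1) = 0.0000
H(V|U) = 0.0000 + 0.0000
  = 0.0000 bits
H(U) + H(V|U) = 1.0000 + 0.0000 = 1.0000 bits

Decomposition 2: H(V) + H(U|V)
H(V) = -[(1/2)·log₂(1/2) + (1/2)·log₂(1/2)]
  = 0.5000 + 0.5000
  = 1.0000 bits
H(U|V) = -Σ P(U,V)·log₂ P(U|V), where P(U|V) = P(U,V) / P(V)
  (cells with P(U,V) = 0 contribute 0)
  (U=0,V=0): P(U|V) = (1/2)/(1/2) = 1;  -(1/2)·log₂(1) = 0.0000
  (U=1,V=1): P(U|V) = (1/2)/(1/2) = 1;  -(1/2)·log₂(1) = 0.0000
H(U|V) = 0.0000 + 0.0000
  = 0.0000 bits
H(V) + H(U|V) = 1.0000 + 0.0000 = 1.0000 bits

Direct computation of the joint entropy:
H(U,V) = -[(1/2)·log₂(1/2) + (1/2)·log₂(1/2)]
  = 0.5000 + 0.5000
  = 1.0000 bits

All three agree: H(U,V) = 1.0000 bits ✓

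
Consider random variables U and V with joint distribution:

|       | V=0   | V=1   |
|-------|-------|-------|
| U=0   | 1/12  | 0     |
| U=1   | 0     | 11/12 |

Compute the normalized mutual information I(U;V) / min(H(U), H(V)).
Marginal P(U) (row sums):
  P(U=0) = 1/12 + 0 = 1/12
  P(U=1) = 0 + 11/12 = 11/12
Marginal P(V) (column sums):
  P(V=0) = 1/12 + 0 = 1/12
  P(V=1) = 0 + 11/12 = 11/12

H(U) = -[(1/12)·log₂(1/12) + (11/12)·log₂(11/12)]
  = 0.2987 + 0.1151
  = 0.4138 bits
H(V) = -[(1/12)·log₂(1/12) + (11/12)·log₂(11/12)]
  = 0.2987 + 0.1151
  = 0.4138 bits
H(U,V) = -[(1/12)·log₂(1/12) + (11/12)·log₂(11/12)]
  = 0.2987 + 0.1151
  = 0.4138 bits

I(U;V) = H(U) + H(V) - H(U,V)
  = 0.4138 + 0.4138 - 0.4138
  = 0.4138 bits

min(H(U), H(V)) = min(0.4138, 0.4138) = 0.4138 bits
Normalized MI = 0.4138 / 0.4138 = 1.0000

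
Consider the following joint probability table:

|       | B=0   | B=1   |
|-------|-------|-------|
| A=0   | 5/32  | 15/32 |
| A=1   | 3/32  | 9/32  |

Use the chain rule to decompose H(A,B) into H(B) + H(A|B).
By the chain rule: H(A,B) = H(B) + H(A|B)

Marginal P(B) (column sums):
  P(B=0) = 5/32 + 3/32 = 1/4
  P(B=1) = 15/32 + 9/32 = 3/4
H(B) = -[(1/4)·log₂(1/4) + (3/4)·log₂(3/4)]
  = 0.5000 + 0.3113
  = 0.8113 bits
H(A|B) = -Σ P(A,B)·log₂ P(A|B), where P(A|B) = P(A,B) / P(B)
  (A=0,B=0): P(A|B) = (5/32)/(1/4) = 5/8;  -(5/32)·log₂(5/8) = 0.1059
  (A=0,B=1): P(A|B) = (15/32)/(3/4) = 5/8;  -(15/32)·log₂(5/8) = 0.3178
  (A=1,B=0): P(A|B) = (3/32)/(1/4) = 3/8;  -(3/32)·log₂(3/8) = 0.1327
  (A=1,B=1): P(A|B) = (9/32)/(3/4) = 3/8;  -(9/32)·log₂(3/8) = 0.3980
H(A|B) = 0.1059 + 0.3178 + 0.1327 + 0.3980
  = 0.9544 bits

H(A,B) = H(B) + H(A|B) = 0.8113 + 0.9544 = 1.7657 bits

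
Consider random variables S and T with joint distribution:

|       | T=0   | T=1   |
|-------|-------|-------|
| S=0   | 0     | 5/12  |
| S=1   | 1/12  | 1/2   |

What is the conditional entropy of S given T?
Marginal P(T) (column sums):
  P(T=0) = 0 + 1/12 = 1/12
  P(T=1) = 5/12 + 1/2 = 11/12

H(S|T) = -Σ P(S,T)·log₂ P(S|T), where P(S|T) = P(S,T) / P(T)
  (cells with P(S,T) = 0 contribute 0)
  (S=0,T=1): P(S|T) = (5/12)/(11/12) = 5/11;  -(5/12)·log₂(5/11) = 0.4740
  (S=1,T=0): P(S|T) = (1/12)/(1/12) = 1;  -(1/12)·log₂(1) = 0.0000
  (S=1,T=1): P(S|T) = (1/2)/(11/12) = 6/11;  -(1/2)·log₂(6/11) = 0.4372
H(S|T) = 0.4740 + 0.0000 + 0.4372
  = 0.9112 bits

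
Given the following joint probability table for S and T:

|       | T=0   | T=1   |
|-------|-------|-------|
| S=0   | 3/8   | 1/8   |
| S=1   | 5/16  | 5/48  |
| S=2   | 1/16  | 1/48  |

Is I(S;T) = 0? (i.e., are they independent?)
Marginal P(S) (row sums):
  P(S=0) = 3/8 + 1/8 = 1/2
  P(S=1) = 5/16 + 5/48 = 5/12
  P(S=2) = 1/16 + 1/48 = 1/12
Marginal P(T) (column sums):
  P(T=0) = 3/8 + 5/16 + 1/16 = 3/4
  P(T=1) = 1/8 + 5/48 + 1/48 = 1/4

S and T are independent iff P(S=i,T=j) = P(S=i)·P(T=j) for every cell.
  P(S=0)·P(T=0) = 1/2 × 3/4 = 3/8 = P(S=0,T=0) ✓
  P(S=0)·P(T=1) = 1/2 × 1/4 = 1/8 = P(S=0,T=1) ✓
  P(S=1)·P(T=0) = 5/12 × 3/4 = 5/16 = P(S=1,T=0) ✓
  P(S=1)·P(T=1) = 5/12 × 1/4 = 5/48 = P(S=1,T=1) ✓
  P(S=2)·P(T=0) = 1/12 × 3/4 = 1/16 = P(S=2,T=0) ✓
  P(S=2)·P(T=1) = 1/12 × 1/4 = 1/48 = P(S=2,T=1) ✓

Yes, S and T are independent: every cell factors, so I(S;T) = 0 bits.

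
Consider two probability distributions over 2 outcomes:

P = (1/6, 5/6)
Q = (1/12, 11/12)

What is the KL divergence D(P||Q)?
D(P||Q) = Σ P(i) log₂(P(i)/Q(i))
  i=0: (1/6) × log₂((1/6)/(1/12)) = (1/6) × log₂(2) = 0.1667
  i=1: (5/6) × log₂((5/6)/(11/12)) = (5/6) × log₂(10/11) = -0.1146
D(P||Q) = 0.1667 - 0.1146
  = 0.0521 bits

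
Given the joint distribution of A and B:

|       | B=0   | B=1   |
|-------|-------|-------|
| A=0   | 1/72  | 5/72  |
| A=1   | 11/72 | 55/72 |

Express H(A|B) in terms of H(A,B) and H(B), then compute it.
H(A|B) = H(A,B) - H(B)

Marginal P(B) (column sums):
  P(B=0) = 1/72 + 11/72 = 1/6
  P(B=1) = 5/72 + 55/72 = 5/6

H(A,B) = -[(1/72)·log₂(1/72) + (5/72)·log₂(5/72) + (11/72)·log₂(11/72) + (55/72)·log₂(55/72)]
  = 0.0857 + 0.2672 + 0.4141 + 0.2968
  = 1.0638 bits
H(B) = -[(1/6)·log₂(1/6) + (5/6)·log₂(5/6)]
  = 0.4308 + 0.2192
  = 0.6500 bits

H(A|B) = 1.0638 - 0.6500 = 0.4138 bits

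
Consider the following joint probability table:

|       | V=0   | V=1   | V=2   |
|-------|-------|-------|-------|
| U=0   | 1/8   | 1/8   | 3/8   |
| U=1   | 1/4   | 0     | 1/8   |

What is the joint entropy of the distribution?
H(U,V) = -Σ P(U,V) log₂ P(U,V), summed over the non-zero cells:
H(U,V) = -[(1/8)·log₂(1/8) + (1/8)·log₂(1/8) + (3/8)·log₂(3/8) + (1/4)·log₂(1/4) + (1/8)·log₂(1/8)]
  = 0.3750 + 0.3750 + 0.5306 + 0.5000 + 0.3750
  = 2.1556 bits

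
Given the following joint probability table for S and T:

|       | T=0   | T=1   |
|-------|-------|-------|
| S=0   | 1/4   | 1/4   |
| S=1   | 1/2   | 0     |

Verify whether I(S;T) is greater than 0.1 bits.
Marginal P(S) (row sums):
  P(S=0) = 1/4 + 1/4 = 1/2
  P(S=1) = 1/2 + 0 = 1/2
Marginal P(T) (column sums):
  P(T=0) = 1/4 + 1/2 = 3/4
  P(T=1) = 1/4 + 0 = 1/4

H(S) = -[(1/2)·log₂(1/2) + (1/2)·log₂(1/2)]
  = 0.5000 + 0.5000
  = 1.0000 bits
H(T) = -[(3/4)·log₂(3/4) + (1/4)·log₂(1/4)]
  = 0.3113 + 0.5000
  = 0.8113 bits
H(S,T) = -[(1/4)·log₂(1/4) + (1/4)·log₂(1/4) + (1/2)·log₂(1/2)]
  = 0.5000 + 0.5000 + 0.5000
  = 1.5000 bits

I(S;T) = H(S) + H(T) - H(S,T)
  = 1.0000 + 0.8113 - 1.5000
  = 0.3113 bits

Yes. I(S;T) = 0.3113 bits, which is > 0.1 bits.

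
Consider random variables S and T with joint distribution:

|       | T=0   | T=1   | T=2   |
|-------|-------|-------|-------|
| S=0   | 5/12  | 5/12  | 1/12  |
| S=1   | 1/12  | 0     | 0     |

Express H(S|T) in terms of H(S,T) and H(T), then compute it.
H(S|T) = H(S,T) - H(T)

Marginal P(T) (column sums):
  P(T=0) = 5/12 + 1/12 = 1/2
  P(T=1) = 5/12 + 0 = 5/12
  P(T=2) = 1/12 + 0 = 1/12

H(S,T) = -[(5/12)·log₂(5/12) + (5/12)·log₂(5/12) + (1/12)·log₂(1/12) + (1/12)·log₂(1/12)]
  = 0.5263 + 0.5263 + 0.2987 + 0.2987
  = 1.6500 bits
H(T) = -[(1/2)·log₂(1/2) + (5/12)·log₂(5/12) + (1/12)·log₂(1/12)]
  = 0.5000 + 0.5263 + 0.2987
  = 1.3250 bits

H(S|T) = 1.6500 - 1.3250 = 0.3250 bits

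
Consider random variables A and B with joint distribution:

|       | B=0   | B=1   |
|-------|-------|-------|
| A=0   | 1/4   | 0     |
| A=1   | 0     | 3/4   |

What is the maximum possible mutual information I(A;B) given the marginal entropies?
The upper bound on mutual information is I(A;B) ≤ min(H(A), H(B)).

Marginal P(A) (row sums):
  P(A=0) = 1/4 + 0 = 1/4
  P(A=1) = 0 + 3/4 = 3/4
Marginal P(B) (column sums):
  P(B=0) = 1/4 + 0 = 1/4
  P(B=1) = 0 + 3/4 = 3/4

H(A) = -[(1/4)·log₂(1/4) + (3/4)·log₂(3/4)]
  = 0.5000 + 0.3113
  = 0.8113 bits
H(B) = -[(1/4)·log₂(1/4) + (3/4)·log₂(3/4)]
  = 0.5000 + 0.3113
  = 0.8113 bits

Maximum possible I(A;B) = min(0.8113, 0.8113) = 0.8113 bits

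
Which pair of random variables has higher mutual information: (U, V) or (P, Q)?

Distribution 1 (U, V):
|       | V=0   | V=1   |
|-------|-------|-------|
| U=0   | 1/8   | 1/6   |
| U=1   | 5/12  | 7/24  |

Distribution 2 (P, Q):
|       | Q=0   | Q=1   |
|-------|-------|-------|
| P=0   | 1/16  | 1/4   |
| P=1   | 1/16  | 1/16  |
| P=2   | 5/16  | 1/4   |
Distribution 1 (U, V):
Marginal P(U) (row sums):
  P(U=0) = 1/8 + 1/6 = 7/24
  P(U=1) = 5/12 + 7/24 = 17/24
Marginal P(V) (column sums):
  P(V=0) = 1/8 + 5/12 = 13/24
  P(V=1) = 1/6 + 7/24 = 11/24

H(U) = -[(7/24)·log₂(7/24) + (17/24)·log₂(17/24)]
  = 0.5185 + 0.3524
  = 0.8709 bits
H(V) = -[(13/24)·log₂(13/24) + (11/24)·log₂(11/24)]
  = 0.4791 + 0.5159
  = 0.9950 bits
H(U,V) = -[(1/8)·log₂(1/8) + (1/6)·log₂(1/6) + (5/12)·log₂(5/12) + (7/24)·log₂(7/24)]
  = 0.3750 + 0.4308 + 0.5263 + 0.5185
  = 1.8506 bits

I(U;V) = H(U) + H(V) - H(U,V)
  = 0.8709 + 0.9950 - 1.8506
  = 0.0153 bits

Distribution 2 (P, Q):
Marginal P(P) (row sums):
  P(P=0) = 1/16 + 1/4 = 5/16
  P(P=1) = 1/16 + 1/16 = 1/8
  P(P=2) = 5/16 + 1/4 = 9/16
Marginal P(Q) (column sums):
  P(Q=0) = 1/16 + 1/16 + 5/16 = 7/16
  P(Q=1) = 1/4 + 1/16 + 1/4 = 9/16

H(P) = -[(5/16)·log₂(5/16) + (1/8)·log₂(1/8) + (9/16)·log₂(9/16)]
  = 0.5244 + 0.3750 + 0.4669
  = 1.3663 bits
H(Q) = -[(7/16)·log₂(7/16) + (9/16)·log₂(9/16)]
  = 0.5218 + 0.4669
  = 0.9887 bits
H(P,Q) = -[(1/16)·log₂(1/16) + (1/4)·log₂(1/4) + (1/16)·log₂(1/16) + (1/16)·log₂(1/16) + (5/16)·log₂(5/16) + (1/4)·log₂(1/4)]
  = 0.2500 + 0.5000 + 0.2500 + 0.2500 + 0.5244 + 0.5000
  = 2.2744 bits

I(P;Q) = H(P) + H(Q) - H(P,Q)
  = 1.3663 + 0.9887 - 2.2744
  = 0.0806 bits

I(P;Q) = 0.0806 bits > I(U;V) = 0.0153 bits, so (P, Q) has the higher mutual information (stronger dependence).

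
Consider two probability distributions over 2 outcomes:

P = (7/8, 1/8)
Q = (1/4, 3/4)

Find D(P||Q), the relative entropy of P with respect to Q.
D(P||Q) = Σ P(i) log₂(P(i)/Q(i))
  i=0: (7/8) × log₂((7/8)/(1/4)) = (7/8) × log₂(7/2) = 1.5814
  i=1: (1/8) × log₂((1/8)/(3/4)) = (1/8) × log₂(1/6) = -0.3231
D(P||Q) = 1.5814 - 0.3231
  = 1.2583 bits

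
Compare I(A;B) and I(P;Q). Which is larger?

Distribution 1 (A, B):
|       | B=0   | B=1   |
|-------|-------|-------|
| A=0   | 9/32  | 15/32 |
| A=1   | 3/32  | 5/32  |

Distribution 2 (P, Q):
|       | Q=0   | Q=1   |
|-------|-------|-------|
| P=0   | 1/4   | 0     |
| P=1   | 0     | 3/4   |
Distribution 1 (A, B):
Marginal P(A) (row sums):
  P(A=0) = 9/32 + 15/32 = 3/4
  P(A=1) = 3/32 + 5/32 = 1/4
Marginal P(B) (column sums):
  P(B=0) = 9/32 + 3/32 = 3/8
  P(B=1) = 15/32 + 5/32 = 5/8

H(A) = -[(3/4)·log₂(3/4) + (1/4)·log₂(1/4)]
  = 0.3113 + 0.5000
  = 0.8113 bits
H(B) = -[(3/8)·log₂(3/8) + (5/8)·log₂(5/8)]
  = 0.5306 + 0.4238
  = 0.9544 bits
H(A,B) = -[(9/32)·log₂(9/32) + (15/32)·log₂(15/32) + (3/32)·log₂(3/32) + (5/32)·log₂(5/32)]
  = 0.5147 + 0.5124 + 0.3202 + 0.4184
  = 1.7657 bits

I(A;B) = H(A) + H(B) - H(A,B)
  = 0.8113 + 0.9544 - 1.7657
  = 0.0000 bits

Distribution 2 (P, Q):
Marginal P(P) (row sums):
  P(P=0) = 1/4 + 0 = 1/4
  P(P=1) = 0 + 3/4 = 3/4
Marginal P(Q) (column sums):
  P(Q=0) = 1/4 + 0 = 1/4
  P(Q=1) = 0 + 3/4 = 3/4

H(P) = -[(1/4)·log₂(1/4) + (3/4)·log₂(3/4)]
  = 0.5000 + 0.3113
  = 0.8113 bits
H(Q) = -[(1/4)·log₂(1/4) + (3/4)·log₂(3/4)]
  = 0.5000 + 0.3113
  = 0.8113 bits
H(P,Q) = -[(1/4)·log₂(1/4) + (3/4)·log₂(3/4)]
  = 0.5000 + 0.3113
  = 0.8113 bits

I(P;Q) = H(P) + H(Q) - H(P,Q)
  = 0.8113 + 0.8113 - 0.8113
  = 0.8113 bits

I(P;Q) = 0.8113 bits > I(A;B) = 0.0000 bits, so (P, Q) has the higher mutual information (stronger dependence).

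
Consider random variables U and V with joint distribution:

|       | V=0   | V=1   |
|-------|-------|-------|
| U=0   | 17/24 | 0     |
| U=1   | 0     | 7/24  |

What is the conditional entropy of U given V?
Marginal P(V) (column sums):
  P(V=0) = 17/24 + 0 = 17/24
  P(V=1) = 0 + 7/24 = 7/24

H(U|V) = -Σ P(U,V)·log₂ P(U|V), where P(U|V) = P(U,V) / P(V)
  (cells with P(U,V) = 0 contribute 0)
  (U=0,V=0): P(U|V) = (17/24)/(17/24) = 1;  -(17/24)·log₂(1) = 0.0000
  (U=1,V=1): P(U|V) = (7/24)/(7/24) = 1;  -(7/24)·log₂(1) = 0.0000
H(U|V) = 0.0000 + 0.0000
  = 0.0000 bits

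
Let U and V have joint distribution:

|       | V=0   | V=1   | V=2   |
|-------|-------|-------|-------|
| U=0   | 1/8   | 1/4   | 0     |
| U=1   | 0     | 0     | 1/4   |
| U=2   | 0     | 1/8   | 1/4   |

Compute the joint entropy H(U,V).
H(U,V) = -Σ P(U,V) log₂ P(U,V), summed over the non-zero cells:
H(U,V) = -[(1/8)·log₂(1/8) + (1/4)·log₂(1/4) + (1/4)·log₂(1/4) + (1/8)·log₂(1/8) + (1/4)·log₂(1/4)]
  = 0.3750 + 0.5000 + 0.5000 + 0.3750 + 0.5000
  = 2.2500 bits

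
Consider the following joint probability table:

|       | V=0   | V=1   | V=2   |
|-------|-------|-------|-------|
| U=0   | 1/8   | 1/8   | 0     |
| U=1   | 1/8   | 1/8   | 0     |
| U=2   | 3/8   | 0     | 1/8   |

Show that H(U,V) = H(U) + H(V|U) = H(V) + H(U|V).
Marginal P(U) (row sums):
  P(U=0) = 1/8 + 1/8 + 0 = 1/4
  P(U=1) = 1/8 + 1/8 + 0 = 1/4
  P(U=2) = 3/8 + 0 + 1/8 = 1/2
Marginal P(V) (column sums):
  P(V=0) = 1/8 + 1/8 + 3/8 = 5/8
  P(V=1) = 1/8 + 1/8 + 0 = 1/4
  P(V=2) = 0 + 0 + 1/8 = 1/8

Decomposition 1: H(U) + H(V|U)
H(U) = -[(1/4)·log₂(1/4) + (1/4)·log₂(1/4) + (1/2)·log₂(1/2)]
  = 0.5000 + 0.5000 + 0.5000
  = 1.5000 bits
H(V|U) = -Σ P(U,V)·log₂ P(V|U), where P(V|U) = P(U,V) / P(U)
  (cells with P(U,V) = 0 contribute 0)
  (U=0,V=0): P(V|U) = (1/8)/(1/4) = 1/2;  -(1/8)·log₂(1/2) = 0.1250
  (U=0,V=1): P(V|U) = (1/8)/(1/4) = 1/2;  -(1/8)·log₂(1/2) = 0.1250
  (U=1,V=0): P(V|U) = (1/8)/(1/4) = 1/2;  -(1/8)·log₂(1/2) = 0.1250
  (U=1,V=1): P(V|U) = (1/8)/(1/4) = 1/2;  -(1/8)·log₂(1/2) = 0.1250
  (U=2,V=0): P(V|U) = (3/8)/(1/2) = 3/4;  -(3/8)·log₂(3/4) = 0.1556
  (U=2,V=2): P(V|U) = (1/8)/(1/2) = 1/4;  -(1/8)·log₂(1/4) = 0.2500
H(V|U) = 0.1250 + 0.1250 + 0.1250 + 0.1250 + 0.1556 + 0.2500
  = 0.9056 bits
H(U) + H(V|U) = 1.5000 + 0.9056 = 2.4056 bits

Decomposition 2: H(V) + H(U|V)
H(V) = -[(5/8)·log₂(5/8) + (1/4)·log₂(1/4) + (1/8)·log₂(1/8)]
  = 0.4238 + 0.5000 + 0.3750
  = 1.2988 bits
H(U|V) = -Σ P(U,V)·log₂ P(U|V), where P(U|V) = P(U,V) / P(V)
  (cells with P(U,V) = 0 contribute 0)
  (U=0,V=0): P(U|V) = (1/8)/(5/8) = 1/5;  -(1/8)·log₂(1/5) = 0.2902
  (U=0,V=1): P(U|V) = (1/8)/(1/4) = 1/2;  -(1/8)·log₂(1/2) = 0.1250
  (U=1,V=0): P(U|V) = (1/8)/(5/8) = 1/5;  -(1/8)·log₂(1/5) = 0.2902
  (U=1,V=1): P(U|V) = (1/8)/(1/4) = 1/2;  -(1/8)·log₂(1/2) = 0.1250
  (U=2,V=0): P(U|V) = (3/8)/(5/8) = 3/5;  -(3/8)·log₂(3/5) = 0.2764
  (U=2,V=2): P(U|V) = (1/8)/(1/8) = 1;  -(1/8)·log₂(1) = 0.0000
H(U|V) = 0.2902 + 0.1250 + 0.2902 + 0.1250 + 0.2764 + 0.0000
  = 1.1068 bits
H(V) + H(U|V) = 1.2988 + 1.1068 = 2.4056 bits

Direct computation of the joint entropy:
H(U,V) = -[(1/8)·log₂(1/8) + (1/8)·log₂(1/8) + (1/8)·log₂(1/8) + (1/8)·log₂(1/8) + (3/8)·log₂(3/8) + (1/8)·log₂(1/8)]
  = 0.3750 + 0.3750 + 0.3750 + 0.3750 + 0.5306 + 0.3750
  = 2.4056 bits

All three agree: H(U,V) = 2.4056 bits ✓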